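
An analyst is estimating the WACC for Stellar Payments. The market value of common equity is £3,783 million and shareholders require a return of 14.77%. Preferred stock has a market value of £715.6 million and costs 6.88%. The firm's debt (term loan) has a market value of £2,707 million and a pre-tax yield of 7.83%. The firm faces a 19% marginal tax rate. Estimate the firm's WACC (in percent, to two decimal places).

Total capital V = 3783 + 715.6 + 2707 = 7205.6.
Equity: weight = 3783/7205.6 = 0.5250; cost = 14.77%.
Preferred: weight = 715.6/7205.6 = 0.0993; cost = 6.88%.
Term loan: weight = 2707/7205.6 = 0.3757; after-tax cost = 7.83% × (1 − 19%) = 6.3423%.
WACC = 0.5250 × 14.7700% + 0.0993 × 6.8800% + 0.3757 × 6.3423% = 10.8203%.

10.82%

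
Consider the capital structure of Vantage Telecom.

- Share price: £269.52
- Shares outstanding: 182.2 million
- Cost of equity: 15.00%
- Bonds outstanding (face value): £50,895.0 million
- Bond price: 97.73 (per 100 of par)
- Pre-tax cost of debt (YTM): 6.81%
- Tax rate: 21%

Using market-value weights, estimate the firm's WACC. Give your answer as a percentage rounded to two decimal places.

10.16%

Market value of equity E = 269.52 × 182.2m = 49106.544m. Market value of debt D = 50895m × 97.73/100 = 49739.6835m.
Total capital V = 49106.544 + 49739.6835 = 98846.2275.
Equity: weight = 49106.544/98846.2275 = 0.4968; cost = 15%.
Bonds outstanding: weight = 49739.6835/98846.2275 = 0.5032; after-tax cost = 6.81% × (1 − 21%) = 5.3799%.
WACC = 0.4968 × 15.0000% + 0.5032 × 5.3799% = 10.1591%.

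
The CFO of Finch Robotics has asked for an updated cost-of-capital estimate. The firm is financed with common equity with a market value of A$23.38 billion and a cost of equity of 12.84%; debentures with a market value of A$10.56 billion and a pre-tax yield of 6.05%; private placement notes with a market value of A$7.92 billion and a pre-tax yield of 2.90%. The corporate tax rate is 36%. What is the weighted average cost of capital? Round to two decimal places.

Total capital V = 23.38 + 10.56 + 7.92 = 41.86.
Equity: weight = 23.38/41.86 = 0.5585; cost = 12.84%.
Debentures: weight = 10.56/41.86 = 0.2523; after-tax cost = 6.05% × (1 − 36%) = 3.8720%.
Private placement notes: weight = 7.92/41.86 = 0.1892; after-tax cost = 2.9% × (1 − 36%) = 1.8560%.
WACC = 0.5585 × 12.8400% + 0.2523 × 3.8720% + 0.1892 × 1.8560% = 8.4995%.

8.50%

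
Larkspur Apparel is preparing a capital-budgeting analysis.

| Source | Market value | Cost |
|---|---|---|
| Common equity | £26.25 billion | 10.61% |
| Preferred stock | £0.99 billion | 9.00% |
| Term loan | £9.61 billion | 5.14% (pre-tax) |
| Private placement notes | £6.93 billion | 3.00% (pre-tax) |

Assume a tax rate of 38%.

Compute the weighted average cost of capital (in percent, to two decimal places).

Total capital V = 26.25 + 0.99 + 9.61 + 6.93 = 43.78.
Equity: weight = 26.25/43.78 = 0.5996; cost = 10.61%.
Preferred: weight = 0.99/43.78 = 0.0226; cost = 9%.
Term loan: weight = 9.61/43.78 = 0.2195; after-tax cost = 5.14% × (1 − 38%) = 3.1868%.
Private placement notes: weight = 6.93/43.78 = 0.1583; after-tax cost = 3% × (1 − 38%) = 1.8600%.
WACC = 0.5996 × 10.6100% + 0.0226 × 9.0000% + 0.2195 × 3.1868% + 0.1583 × 1.8600% = 7.5591%.

7.56%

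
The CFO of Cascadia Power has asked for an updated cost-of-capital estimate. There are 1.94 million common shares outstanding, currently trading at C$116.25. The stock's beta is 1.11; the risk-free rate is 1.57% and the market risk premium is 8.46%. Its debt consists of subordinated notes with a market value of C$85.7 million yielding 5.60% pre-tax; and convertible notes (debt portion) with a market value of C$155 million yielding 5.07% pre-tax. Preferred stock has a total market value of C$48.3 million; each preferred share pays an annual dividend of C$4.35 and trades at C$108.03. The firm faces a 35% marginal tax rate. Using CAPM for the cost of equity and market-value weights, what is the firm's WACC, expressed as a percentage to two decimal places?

Cost of equity via CAPM: Re = 1.57% + 1.11 × 8.46% = 10.9606%.
Cost of preferred: Rp = 4.35 / 108.03 = 4.0267%.
Market value of equity E = 116.25 × 1.94m = 225.525m.
Total capital V = 225.525 + 48.3 + 85.7 + 155 = 514.525.
Equity: weight = 225.525/514.525 = 0.4383; cost = 10.9606%.
Preferred: weight = 48.3/514.525 = 0.0939; cost = 4.0267%.
Subordinated notes: weight = 85.7/514.525 = 0.1666; after-tax cost = 5.6% × (1 − 35%) = 3.6400%.
Convertible notes (debt portion): weight = 155/514.525 = 0.3012; after-tax cost = 5.07% × (1 − 35%) = 3.2955%.
WACC = 0.4383 × 10.9606% + 0.0939 × 4.0267% + 0.1666 × 3.6400% + 0.3012 × 3.2955% = 6.7813%.

6.78%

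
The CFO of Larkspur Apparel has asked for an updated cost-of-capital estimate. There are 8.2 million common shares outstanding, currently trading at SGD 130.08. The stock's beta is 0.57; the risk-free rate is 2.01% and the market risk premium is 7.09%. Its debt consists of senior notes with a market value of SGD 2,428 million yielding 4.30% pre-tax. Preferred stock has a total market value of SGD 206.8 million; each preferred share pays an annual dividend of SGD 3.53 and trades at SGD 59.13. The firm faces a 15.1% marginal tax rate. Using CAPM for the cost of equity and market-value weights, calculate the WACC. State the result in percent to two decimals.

Cost of equity via CAPM: Re = 2.01% + 0.57 × 7.09% = 6.0513%.
Cost of preferred: Rp = 3.53 / 59.13 = 5.9699%.
Market value of equity E = 130.08 × 8.2m = 1066.656m.
Total capital V = 1066.656 + 206.8 + 2428 = 3701.456.
Equity: weight = 1066.656/3701.456 = 0.2882; cost = 6.0513%.
Preferred: weight = 206.8/3701.456 = 0.0559; cost = 5.9699%.
Senior notes: weight = 2428/3701.456 = 0.6560; after-tax cost = 4.3% × (1 − 15.1%) = 3.6507%.
WACC = 0.2882 × 6.0513% + 0.0559 × 5.9699% + 0.6560 × 3.6507% = 4.4721%.

4.47%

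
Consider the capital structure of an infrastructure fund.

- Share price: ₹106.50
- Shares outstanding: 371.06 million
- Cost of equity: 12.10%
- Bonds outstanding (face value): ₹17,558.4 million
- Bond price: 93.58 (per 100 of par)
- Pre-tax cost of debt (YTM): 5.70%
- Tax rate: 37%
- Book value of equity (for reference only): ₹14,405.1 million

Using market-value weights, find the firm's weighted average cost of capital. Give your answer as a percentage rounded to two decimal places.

Market value of equity E = 106.5 × 371.06m = 39517.89m. Market value of debt D = 17558.4m × 93.58/100 = 16431.15072m.
Total capital V = 39517.89 + 16431.15072 = 55949.04072.
Equity: weight = 39517.89/55949.04072 = 0.7063; cost = 12.1%.
Bonds outstanding: weight = 16431.15072/55949.04072 = 0.2937; after-tax cost = 5.7% × (1 − 37%) = 3.5910%.
WACC = 0.7063 × 12.1000% + 0.2937 × 3.5910% = 9.6011%.

9.60%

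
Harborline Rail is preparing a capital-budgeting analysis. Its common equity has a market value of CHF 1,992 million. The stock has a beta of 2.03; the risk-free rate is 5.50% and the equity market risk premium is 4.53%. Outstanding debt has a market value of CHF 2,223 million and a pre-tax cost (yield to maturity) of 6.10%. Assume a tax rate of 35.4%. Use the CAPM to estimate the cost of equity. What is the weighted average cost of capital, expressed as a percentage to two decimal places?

9.02%

Cost of equity via CAPM: Re = 5.5% + 2.03 × 4.53% = 14.6959%.
Total capital V = 1992 + 2223 = 4215.
Equity: weight = 1992/4215 = 0.4726; cost = 14.6959%.
Debt: weight = 2223/4215 = 0.5274; after-tax cost = 6.1% × (1 − 35.4%) = 3.9406%.
WACC = 0.4726 × 14.6959% + 0.5274 × 3.9406% = 9.0235%.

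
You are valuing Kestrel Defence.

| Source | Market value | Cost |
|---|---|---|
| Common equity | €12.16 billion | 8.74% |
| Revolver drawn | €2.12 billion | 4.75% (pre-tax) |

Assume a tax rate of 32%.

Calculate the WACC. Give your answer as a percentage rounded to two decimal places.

Total capital V = 12.16 + 2.12 = 14.28.
Equity: weight = 12.16/14.28 = 0.8515; cost = 8.74%.
Revolver drawn: weight = 2.12/14.28 = 0.1485; after-tax cost = 4.75% × (1 − 32%) = 3.2300%.
WACC = 0.8515 × 8.7400% + 0.1485 × 3.2300% = 7.9220%.

7.92%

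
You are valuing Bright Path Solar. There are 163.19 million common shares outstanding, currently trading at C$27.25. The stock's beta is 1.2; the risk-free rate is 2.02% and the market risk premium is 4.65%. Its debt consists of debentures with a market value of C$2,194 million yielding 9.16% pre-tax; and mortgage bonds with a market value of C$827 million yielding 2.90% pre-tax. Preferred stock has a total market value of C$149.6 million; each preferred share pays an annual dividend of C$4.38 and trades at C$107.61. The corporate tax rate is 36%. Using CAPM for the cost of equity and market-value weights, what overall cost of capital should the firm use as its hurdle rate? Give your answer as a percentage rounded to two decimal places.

Cost of equity via CAPM: Re = 2.02% + 1.2 × 4.65% = 7.6000%.
Cost of preferred: Rp = 4.38 / 107.61 = 4.0703%.
Market value of equity E = 27.25 × 163.19m = 4446.9275m.
Total capital V = 4446.9275 + 149.6 + 2194 + 827 = 7617.5275.
Equity: weight = 4446.9275/7617.5275 = 0.5838; cost = 7.6%.
Preferred: weight = 149.6/7617.5275 = 0.0196; cost = 4.0703%.
Debentures: weight = 2194/7617.5275 = 0.2880; after-tax cost = 9.16% × (1 − 36%) = 5.8624%.
Mortgage bonds: weight = 827/7617.5275 = 0.1086; after-tax cost = 2.9% × (1 − 36%) = 1.8560%.
WACC = 0.5838 × 7.6000% + 0.0196 × 4.0703% + 0.2880 × 5.8624% + 0.1086 × 1.8560% = 6.4066%.

6.41%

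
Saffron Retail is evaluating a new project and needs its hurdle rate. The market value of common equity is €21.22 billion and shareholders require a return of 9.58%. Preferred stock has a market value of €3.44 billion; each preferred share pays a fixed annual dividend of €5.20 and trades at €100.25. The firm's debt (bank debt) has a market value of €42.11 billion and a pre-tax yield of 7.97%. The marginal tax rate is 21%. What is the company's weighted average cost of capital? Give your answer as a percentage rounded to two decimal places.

7.28%

Cost of preferred: Rp = 5.2 / 100.25 = 5.1870%.
Total capital V = 21.22 + 3.44 + 42.11 = 66.77.
Equity: weight = 21.22/66.77 = 0.3178; cost = 9.58%.
Preferred: weight = 3.44/66.77 = 0.0515; cost = 5.187%.
Bank debt: weight = 42.11/66.77 = 0.6307; after-tax cost = 7.97% × (1 − 21%) = 6.2963%.
WACC = 0.3178 × 9.5800% + 0.0515 × 5.1870% + 0.6307 × 6.2963% = 7.2827%.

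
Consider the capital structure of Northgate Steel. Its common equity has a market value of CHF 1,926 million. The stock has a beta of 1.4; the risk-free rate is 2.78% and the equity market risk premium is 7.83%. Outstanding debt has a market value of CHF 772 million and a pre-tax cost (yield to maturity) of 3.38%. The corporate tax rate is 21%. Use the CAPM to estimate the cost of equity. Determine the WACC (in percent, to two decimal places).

Cost of equity via CAPM: Re = 2.78% + 1.4 × 7.83% = 13.7420%.
Total capital V = 1926 + 772 = 2698.
Equity: weight = 1926/2698 = 0.7139; cost = 13.742%.
Debt: weight = 772/2698 = 0.2861; after-tax cost = 3.38% × (1 − 21%) = 2.6702%.
WACC = 0.7139 × 13.7420% + 0.2861 × 2.6702% = 10.5739%.

10.57%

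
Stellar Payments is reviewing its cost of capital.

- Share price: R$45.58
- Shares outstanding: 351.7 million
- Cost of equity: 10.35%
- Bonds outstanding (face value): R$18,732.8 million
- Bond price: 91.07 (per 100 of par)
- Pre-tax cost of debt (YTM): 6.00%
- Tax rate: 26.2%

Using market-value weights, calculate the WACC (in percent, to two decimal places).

Market value of equity E = 45.58 × 351.7m = 16030.486m. Market value of debt D = 18732.8m × 91.07/100 = 17059.96096m.
Total capital V = 16030.486 + 17059.96096 = 33090.44696.
Equity: weight = 16030.486/33090.44696 = 0.4844; cost = 10.35%.
Bonds outstanding: weight = 17059.96096/33090.44696 = 0.5156; after-tax cost = 6% × (1 − 26.2%) = 4.4280%.
WACC = 0.4844 × 10.3500% + 0.5156 × 4.4280% = 7.2969%.

7.30%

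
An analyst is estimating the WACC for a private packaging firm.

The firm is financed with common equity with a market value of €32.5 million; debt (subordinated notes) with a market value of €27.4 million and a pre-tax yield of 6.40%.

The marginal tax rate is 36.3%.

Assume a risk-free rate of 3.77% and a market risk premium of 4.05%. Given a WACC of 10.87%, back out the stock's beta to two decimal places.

3.17

Total capital V = 32.5 + 27.4 = 59.9.
Equity weight = 32.5/59.9 = 0.5426.
Subordinated notes weight = 27.4/59.9 = 0.4574.
Debt contribution = 0.4574 × 6.4% × (1 − 36.3%) = 1.8648%.
Required equity contribution = 10.87% − 1.8648% = 9.0052%  ⇒  Re = 16.5972%.
CAPM: 16.5972% = 3.77% + β × 4.05%  ⇒  β = 3.1672.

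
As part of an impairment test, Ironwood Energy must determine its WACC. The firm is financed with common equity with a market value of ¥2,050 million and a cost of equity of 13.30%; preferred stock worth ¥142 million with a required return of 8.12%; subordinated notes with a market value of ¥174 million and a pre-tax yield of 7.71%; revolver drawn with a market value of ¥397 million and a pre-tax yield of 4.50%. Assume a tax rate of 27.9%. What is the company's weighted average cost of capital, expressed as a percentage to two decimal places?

Total capital V = 2050 + 142 + 174 + 397 = 2763.
Equity: weight = 2050/2763 = 0.7419; cost = 13.3%.
Preferred: weight = 142/2763 = 0.0514; cost = 8.12%.
Subordinated notes: weight = 174/2763 = 0.0630; after-tax cost = 7.71% × (1 − 27.9%) = 5.5589%.
Revolver drawn: weight = 397/2763 = 0.1437; after-tax cost = 4.5% × (1 − 27.9%) = 3.2445%.
WACC = 0.7419 × 13.3000% + 0.0514 × 8.1200% + 0.0630 × 5.5589% + 0.1437 × 3.2445% = 11.1015%.

11.10%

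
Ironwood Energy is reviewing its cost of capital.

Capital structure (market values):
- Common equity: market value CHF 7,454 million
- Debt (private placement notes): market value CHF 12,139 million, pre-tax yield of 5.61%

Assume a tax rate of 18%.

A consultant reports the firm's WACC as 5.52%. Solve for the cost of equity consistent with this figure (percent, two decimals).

Total capital V = 7454 + 12139 = 19593.
Equity weight = 7454/19593 = 0.3804.
Private placement notes weight = 12139/19593 = 0.6196.
Debt contribution = 0.6196 × 5.61% × (1 − 18%) = 2.8501%.
Required equity contribution = 5.52% − 2.8501% = 2.6699%.
Re = 2.6699% / 0.3804 = 7.0179%.

7.02%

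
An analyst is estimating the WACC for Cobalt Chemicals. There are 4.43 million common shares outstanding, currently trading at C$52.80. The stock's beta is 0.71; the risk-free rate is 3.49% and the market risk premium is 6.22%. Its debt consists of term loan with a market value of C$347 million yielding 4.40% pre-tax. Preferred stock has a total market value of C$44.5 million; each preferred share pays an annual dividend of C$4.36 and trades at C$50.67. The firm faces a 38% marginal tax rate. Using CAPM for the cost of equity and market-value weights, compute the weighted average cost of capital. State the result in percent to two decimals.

5.08%

Cost of equity via CAPM: Re = 3.49% + 0.71 × 6.22% = 7.9062%.
Cost of preferred: Rp = 4.36 / 50.67 = 8.6047%.
Market value of equity E = 52.8 × 4.43m = 233.904m.
Total capital V = 233.904 + 44.5 + 347 = 625.404.
Equity: weight = 233.904/625.404 = 0.3740; cost = 7.9062%.
Preferred: weight = 44.5/625.404 = 0.0712; cost = 8.6047%.
Term loan: weight = 347/625.404 = 0.5548; after-tax cost = 4.4% × (1 − 38%) = 2.7280%.
WACC = 0.3740 × 7.9062% + 0.0712 × 8.6047% + 0.5548 × 2.7280% = 5.0828%.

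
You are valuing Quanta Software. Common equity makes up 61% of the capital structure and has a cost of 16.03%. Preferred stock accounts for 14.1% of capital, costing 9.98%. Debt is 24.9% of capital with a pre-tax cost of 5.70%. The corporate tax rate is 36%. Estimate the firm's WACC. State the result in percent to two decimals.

12.09%

After-tax cost of debt = 5.7% × (1 − 36%) = 3.6480%.
WACC = 0.610 × 16.0300% + 0.141 × 9.9800% + 0.249 × 3.6480% = 12.0938%.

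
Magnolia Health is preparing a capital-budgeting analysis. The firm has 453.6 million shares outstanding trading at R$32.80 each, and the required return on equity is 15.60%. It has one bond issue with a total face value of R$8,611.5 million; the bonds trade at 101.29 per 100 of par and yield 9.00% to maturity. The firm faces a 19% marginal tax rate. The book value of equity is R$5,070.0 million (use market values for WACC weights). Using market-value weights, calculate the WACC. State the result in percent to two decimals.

Market value of equity E = 32.8 × 453.6m = 14878.08m. Market value of debt D = 8611.5m × 101.29/100 = 8722.58835m.
Total capital V = 14878.08 + 8722.58835 = 23600.66835.
Equity: weight = 14878.08/23600.66835 = 0.6304; cost = 15.6%.
Bonds outstanding: weight = 8722.58835/23600.66835 = 0.3696; after-tax cost = 9% × (1 − 19%) = 7.2900%.
WACC = 0.6304 × 15.6000% + 0.3696 × 7.2900% = 12.5287%.

12.53%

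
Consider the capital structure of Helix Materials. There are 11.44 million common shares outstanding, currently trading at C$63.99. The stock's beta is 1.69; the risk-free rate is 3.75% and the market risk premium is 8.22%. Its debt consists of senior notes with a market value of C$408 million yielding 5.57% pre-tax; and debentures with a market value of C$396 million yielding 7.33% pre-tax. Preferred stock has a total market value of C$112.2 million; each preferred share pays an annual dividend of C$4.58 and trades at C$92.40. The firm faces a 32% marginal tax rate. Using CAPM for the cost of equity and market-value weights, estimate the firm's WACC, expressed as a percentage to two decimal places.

10.31%

Cost of equity via CAPM: Re = 3.75% + 1.69 × 8.22% = 17.6418%.
Cost of preferred: Rp = 4.58 / 92.4 = 4.9567%.
Market value of equity E = 63.99 × 11.44m = 732.0456m.
Total capital V = 732.0456 + 112.2 + 408 + 396 = 1648.2456.
Equity: weight = 732.0456/1648.2456 = 0.4441; cost = 17.6418%.
Preferred: weight = 112.2/1648.2456 = 0.0681; cost = 4.9567%.
Senior notes: weight = 408/1648.2456 = 0.2475; after-tax cost = 5.57% × (1 − 32%) = 3.7876%.
Debentures: weight = 396/1648.2456 = 0.2403; after-tax cost = 7.33% × (1 − 32%) = 4.9844%.
WACC = 0.4441 × 17.6418% + 0.0681 × 4.9567% + 0.2475 × 3.7876% + 0.2403 × 4.9844% = 10.3079%.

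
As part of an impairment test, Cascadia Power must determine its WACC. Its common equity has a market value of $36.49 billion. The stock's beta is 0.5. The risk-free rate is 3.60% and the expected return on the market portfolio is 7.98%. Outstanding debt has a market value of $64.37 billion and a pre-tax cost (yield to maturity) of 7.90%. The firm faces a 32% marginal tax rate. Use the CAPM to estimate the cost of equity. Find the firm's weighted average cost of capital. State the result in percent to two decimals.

5.52%

Market risk premium = 7.98% − 3.6% = 4.38%.
Cost of equity via CAPM: Re = 3.6% + 0.5 × 4.38% = 5.7900%.
Total capital V = 36.49 + 64.37 = 100.86.
Equity: weight = 36.49/100.86 = 0.3618; cost = 5.79%.
Debt: weight = 64.37/100.86 = 0.6382; after-tax cost = 7.9% × (1 − 32%) = 5.3720%.
WACC = 0.3618 × 5.7900% + 0.6382 × 5.3720% = 5.5232%.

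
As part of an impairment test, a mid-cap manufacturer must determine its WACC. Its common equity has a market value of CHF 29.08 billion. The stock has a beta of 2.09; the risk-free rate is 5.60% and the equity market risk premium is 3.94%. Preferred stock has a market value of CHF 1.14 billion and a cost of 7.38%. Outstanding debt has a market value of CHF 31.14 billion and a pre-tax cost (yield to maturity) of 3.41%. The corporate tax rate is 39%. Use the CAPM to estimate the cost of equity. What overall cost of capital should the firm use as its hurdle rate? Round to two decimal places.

Cost of equity via CAPM: Re = 5.6% + 2.09 × 3.94% = 13.8346%.
Total capital V = 29.08 + 1.14 + 31.14 = 61.36.
Equity: weight = 29.08/61.36 = 0.4739; cost = 13.8346%.
Preferred: weight = 1.14/61.36 = 0.0186; cost = 7.38%.
Debt: weight = 31.14/61.36 = 0.5075; after-tax cost = 3.41% × (1 − 39%) = 2.0801%.
WACC = 0.4739 × 13.8346% + 0.0186 × 7.3800% + 0.5075 × 2.0801% = 7.7493%.

7.75%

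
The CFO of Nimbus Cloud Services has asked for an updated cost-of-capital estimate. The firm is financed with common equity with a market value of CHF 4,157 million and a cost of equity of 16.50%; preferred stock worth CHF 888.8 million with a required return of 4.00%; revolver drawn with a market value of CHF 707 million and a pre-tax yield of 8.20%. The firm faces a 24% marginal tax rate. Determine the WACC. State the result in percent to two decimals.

13.31%

Total capital V = 4157 + 888.8 + 707 = 5752.8.
Equity: weight = 4157/5752.8 = 0.7226; cost = 16.5%.
Preferred: weight = 888.8/5752.8 = 0.1545; cost = 4%.
Revolver drawn: weight = 707/5752.8 = 0.1229; after-tax cost = 8.2% × (1 − 24%) = 6.2320%.
WACC = 0.7226 × 16.5000% + 0.1545 × 4.0000% + 0.1229 × 6.2320% = 13.3069%.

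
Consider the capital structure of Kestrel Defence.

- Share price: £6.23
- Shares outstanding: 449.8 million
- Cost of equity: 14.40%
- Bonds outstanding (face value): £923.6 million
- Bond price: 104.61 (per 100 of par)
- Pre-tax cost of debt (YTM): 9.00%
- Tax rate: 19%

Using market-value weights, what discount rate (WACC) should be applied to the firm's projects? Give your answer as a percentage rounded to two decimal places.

12.58%

Market value of equity E = 6.23 × 449.8m = 2802.254m. Market value of debt D = 923.6m × 104.61/100 = 966.17796m.
Total capital V = 2802.254 + 966.17796 = 3768.43196.
Equity: weight = 2802.254/3768.43196 = 0.7436; cost = 14.4%.
Bonds outstanding: weight = 966.17796/3768.43196 = 0.2564; after-tax cost = 9% × (1 − 19%) = 7.2900%.
WACC = 0.7436 × 14.4000% + 0.2564 × 7.2900% = 12.5771%.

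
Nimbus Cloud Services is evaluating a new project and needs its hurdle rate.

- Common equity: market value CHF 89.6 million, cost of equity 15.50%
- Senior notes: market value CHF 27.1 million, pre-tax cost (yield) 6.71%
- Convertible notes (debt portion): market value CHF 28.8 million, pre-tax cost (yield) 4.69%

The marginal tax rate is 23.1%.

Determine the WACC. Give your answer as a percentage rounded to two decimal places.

Total capital V = 89.6 + 27.1 + 28.8 = 145.5.
Equity: weight = 89.6/145.5 = 0.6158; cost = 15.5%.
Senior notes: weight = 27.1/145.5 = 0.1863; after-tax cost = 6.71% × (1 − 23.1%) = 5.1600%.
Convertible notes (debt portion): weight = 28.8/145.5 = 0.1979; after-tax cost = 4.69% × (1 − 23.1%) = 3.6066%.
WACC = 0.6158 × 15.5000% + 0.1863 × 5.1600% + 0.1979 × 3.6066% = 11.2200%.

11.22%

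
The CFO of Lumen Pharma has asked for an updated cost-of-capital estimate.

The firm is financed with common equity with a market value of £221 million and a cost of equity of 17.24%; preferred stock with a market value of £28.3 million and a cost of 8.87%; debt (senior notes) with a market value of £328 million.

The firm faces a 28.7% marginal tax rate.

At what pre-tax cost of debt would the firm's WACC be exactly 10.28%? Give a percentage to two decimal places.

8.01%

Total capital V = 221 + 28.3 + 328 = 577.3.
Equity weight = 221/577.3 = 0.3828.
Preferred weight = 28.3/577.3 = 0.0490.
Senior notes weight = 328/577.3 = 0.5682.
Equity contribution = 0.3828 × 17.24% = 6.5998%.
Preferred contribution = 0.0490 × 8.87% = 0.4348%.
Remaining for debt = 10.28% − 7.0346% = 3.2454%.
Rd × (1 − 28.7%) × 0.5682 = 3.2454%  ⇒  Rd = 8.0114%.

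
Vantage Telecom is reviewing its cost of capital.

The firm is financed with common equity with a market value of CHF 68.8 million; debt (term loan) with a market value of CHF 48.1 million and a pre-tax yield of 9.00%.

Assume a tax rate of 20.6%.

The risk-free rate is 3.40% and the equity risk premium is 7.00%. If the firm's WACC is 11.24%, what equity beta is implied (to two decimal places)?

Total capital V = 68.8 + 48.1 = 116.9.
Equity weight = 68.8/116.9 = 0.5885.
Term loan weight = 48.1/116.9 = 0.4115.
Debt contribution = 0.4115 × 9% × (1 − 20.6%) = 2.9403%.
Required equity contribution = 11.24% − 2.9403% = 8.2997%  ⇒  Re = 14.1022%.
CAPM: 14.1022% = 3.4% + β × 7.0%  ⇒  β = 1.5289.

1.53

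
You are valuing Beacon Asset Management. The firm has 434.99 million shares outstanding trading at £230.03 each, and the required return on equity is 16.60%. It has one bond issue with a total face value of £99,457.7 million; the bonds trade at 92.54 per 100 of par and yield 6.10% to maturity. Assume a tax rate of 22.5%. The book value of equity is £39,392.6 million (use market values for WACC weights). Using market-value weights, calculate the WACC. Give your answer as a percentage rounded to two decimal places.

10.91%

Market value of equity E = 230.03 × 434.99m = 100060.7497m. Market value of debt D = 99457.7m × 92.54/100 = 92038.15558m.
Total capital V = 100060.7497 + 92038.15558 = 192098.90528.
Equity: weight = 100060.7497/192098.90528 = 0.5209; cost = 16.6%.
Bonds outstanding: weight = 92038.15558/192098.90528 = 0.4791; after-tax cost = 6.1% × (1 − 22.5%) = 4.7275%.
WACC = 0.5209 × 16.6000% + 0.4791 × 4.7275% = 10.9117%.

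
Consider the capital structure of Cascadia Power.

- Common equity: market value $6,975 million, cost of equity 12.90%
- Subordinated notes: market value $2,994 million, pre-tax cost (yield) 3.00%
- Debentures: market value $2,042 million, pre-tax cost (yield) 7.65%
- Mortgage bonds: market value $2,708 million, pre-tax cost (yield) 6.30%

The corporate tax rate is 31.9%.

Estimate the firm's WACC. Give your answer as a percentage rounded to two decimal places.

8.04%

Total capital V = 6975 + 2994 + 2042 + 2708 = 14719.
Equity: weight = 6975/14719 = 0.4739; cost = 12.9%.
Subordinated notes: weight = 2994/14719 = 0.2034; after-tax cost = 3% × (1 − 31.9%) = 2.0430%.
Debentures: weight = 2042/14719 = 0.1387; after-tax cost = 7.65% × (1 − 31.9%) = 5.2097%.
Mortgage bonds: weight = 2708/14719 = 0.1840; after-tax cost = 6.3% × (1 − 31.9%) = 4.2903%.
WACC = 0.4739 × 12.9000% + 0.2034 × 2.0430% + 0.1387 × 5.2097% + 0.1840 × 4.2903% = 8.0407%.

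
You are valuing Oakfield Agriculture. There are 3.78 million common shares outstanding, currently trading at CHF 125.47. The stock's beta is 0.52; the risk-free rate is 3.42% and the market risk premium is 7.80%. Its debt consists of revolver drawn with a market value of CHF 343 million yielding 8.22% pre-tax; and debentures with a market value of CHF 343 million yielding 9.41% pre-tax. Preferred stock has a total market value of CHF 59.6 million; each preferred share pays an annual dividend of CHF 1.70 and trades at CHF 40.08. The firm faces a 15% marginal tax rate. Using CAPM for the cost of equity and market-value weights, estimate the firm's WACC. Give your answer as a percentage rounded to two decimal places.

Cost of equity via CAPM: Re = 3.42% + 0.52 × 7.8% = 7.4760%.
Cost of preferred: Rp = 1.7 / 40.08 = 4.2415%.
Market value of equity E = 125.47 × 3.78m = 474.2766m.
Total capital V = 474.2766 + 59.6 + 343 + 343 = 1219.8766.
Equity: weight = 474.2766/1219.8766 = 0.3888; cost = 7.476%.
Preferred: weight = 59.6/1219.8766 = 0.0489; cost = 4.2415%.
Revolver drawn: weight = 343/1219.8766 = 0.2812; after-tax cost = 8.22% × (1 − 15%) = 6.9870%.
Debentures: weight = 343/1219.8766 = 0.2812; after-tax cost = 9.41% × (1 − 15%) = 7.9985%.
WACC = 0.3888 × 7.4760% + 0.0489 × 4.2415% + 0.2812 × 6.9870% + 0.2812 × 7.9985% = 7.3274%.

7.33%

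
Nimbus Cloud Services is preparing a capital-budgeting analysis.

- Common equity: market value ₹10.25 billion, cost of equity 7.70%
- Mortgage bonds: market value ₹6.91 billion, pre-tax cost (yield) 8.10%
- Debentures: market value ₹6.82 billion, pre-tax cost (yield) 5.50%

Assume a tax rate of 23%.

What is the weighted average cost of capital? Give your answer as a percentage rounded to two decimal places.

6.29%

Total capital V = 10.25 + 6.91 + 6.82 = 23.98.
Equity: weight = 10.25/23.98 = 0.4274; cost = 7.7%.
Mortgage bonds: weight = 6.91/23.98 = 0.2882; after-tax cost = 8.1% × (1 − 23%) = 6.2370%.
Debentures: weight = 6.82/23.98 = 0.2844; after-tax cost = 5.5% × (1 − 23%) = 4.2350%.
WACC = 0.4274 × 7.7000% + 0.2882 × 6.2370% + 0.2844 × 4.2350% = 6.2930%.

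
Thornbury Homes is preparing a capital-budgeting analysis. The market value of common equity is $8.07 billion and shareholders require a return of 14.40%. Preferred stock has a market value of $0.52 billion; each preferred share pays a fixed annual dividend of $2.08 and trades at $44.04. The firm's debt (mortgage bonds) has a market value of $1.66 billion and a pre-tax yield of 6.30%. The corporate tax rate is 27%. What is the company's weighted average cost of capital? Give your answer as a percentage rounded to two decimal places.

12.32%

Cost of preferred: Rp = 2.08 / 44.04 = 4.7230%.
Total capital V = 8.07 + 0.52 + 1.66 = 10.25.
Equity: weight = 8.07/10.25 = 0.7873; cost = 14.4%.
Preferred: weight = 0.52/10.25 = 0.0507; cost = 4.723%.
Mortgage bonds: weight = 1.66/10.25 = 0.1620; after-tax cost = 6.3% × (1 − 27%) = 4.5990%.
WACC = 0.7873 × 14.4000% + 0.0507 × 4.7230% + 0.1620 × 4.5990% = 12.3218%.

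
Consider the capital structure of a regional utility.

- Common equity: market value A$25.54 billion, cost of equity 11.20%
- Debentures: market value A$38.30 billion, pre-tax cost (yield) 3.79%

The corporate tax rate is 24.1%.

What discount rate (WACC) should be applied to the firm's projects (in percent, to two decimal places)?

6.21%

Total capital V = 25.54 + 38.3 = 63.84.
Equity: weight = 25.54/63.84 = 0.4001; cost = 11.2%.
Debentures: weight = 38.3/63.84 = 0.5999; after-tax cost = 3.79% × (1 − 24.1%) = 2.8766%.
WACC = 0.4001 × 11.2000% + 0.5999 × 2.8766% = 6.2065%.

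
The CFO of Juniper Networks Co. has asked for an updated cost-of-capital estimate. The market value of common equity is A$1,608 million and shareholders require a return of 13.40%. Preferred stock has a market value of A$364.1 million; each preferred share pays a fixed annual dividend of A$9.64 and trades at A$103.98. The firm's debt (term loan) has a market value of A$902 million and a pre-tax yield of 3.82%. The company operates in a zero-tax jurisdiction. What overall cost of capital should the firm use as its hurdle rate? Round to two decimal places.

9.87%

Cost of preferred: Rp = 9.64 / 103.98 = 9.2710%.
Total capital V = 1608 + 364.1 + 902 = 2874.1.
Equity: weight = 1608/2874.1 = 0.5595; cost = 13.4%.
Preferred: weight = 364.1/2874.1 = 0.1267; cost = 9.271%.
Term loan: weight = 902/2874.1 = 0.3138; after-tax cost = 3.82% × (1 − 0%) = 3.8200%.
WACC = 0.5595 × 13.4000% + 0.1267 × 9.2710% + 0.3138 × 3.8200% = 9.8704%.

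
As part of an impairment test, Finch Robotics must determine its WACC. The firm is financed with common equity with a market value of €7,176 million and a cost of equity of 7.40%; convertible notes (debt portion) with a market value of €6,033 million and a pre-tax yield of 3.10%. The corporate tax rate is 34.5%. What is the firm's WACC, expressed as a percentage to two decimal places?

4.95%

Total capital V = 7176 + 6033 = 13209.
Equity: weight = 7176/13209 = 0.5433; cost = 7.4%.
Convertible notes (debt portion): weight = 6033/13209 = 0.4567; after-tax cost = 3.1% × (1 − 34.5%) = 2.0305%.
WACC = 0.5433 × 7.4000% + 0.4567 × 2.0305% = 4.9476%.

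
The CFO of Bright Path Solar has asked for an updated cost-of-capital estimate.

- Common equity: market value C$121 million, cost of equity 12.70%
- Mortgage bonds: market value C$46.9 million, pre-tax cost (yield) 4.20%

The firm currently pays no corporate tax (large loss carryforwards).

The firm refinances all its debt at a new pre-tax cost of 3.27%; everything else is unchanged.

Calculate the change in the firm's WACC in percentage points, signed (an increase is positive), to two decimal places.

Current WACC:
Total capital V = 121 + 46.9 = 167.9.
Equity: weight = 121/167.9 = 0.7207; cost = 12.7%.
Mortgage bonds: weight = 46.9/167.9 = 0.2793; after-tax cost = 4.2% × (1 − 0%) = 4.2000%.
WACC = 0.7207 × 12.7000% + 0.2793 × 4.2000% = 10.3257%.
After the change:
Total capital V = 121 + 46.9 = 167.9.
Equity: weight = 121/167.9 = 0.7207; cost = 12.7%.
Mortgage bonds: weight = 46.9/167.9 = 0.2793; after-tax cost = 3.27% × (1 − 0%) = 3.2700%.
WACC = 0.7207 × 12.7000% + 0.2793 × 3.2700% = 10.0659%.
Change in WACC = 10.0659% − 10.3257% = -0.2598 pp.

-0.26 pp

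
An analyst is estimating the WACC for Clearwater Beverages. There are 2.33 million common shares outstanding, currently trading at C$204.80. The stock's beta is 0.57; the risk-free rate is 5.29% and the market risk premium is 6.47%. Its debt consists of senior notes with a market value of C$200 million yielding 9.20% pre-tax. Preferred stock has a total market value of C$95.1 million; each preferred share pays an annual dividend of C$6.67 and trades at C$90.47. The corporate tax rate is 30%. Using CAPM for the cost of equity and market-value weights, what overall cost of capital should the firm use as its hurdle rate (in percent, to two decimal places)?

8.12%

Cost of equity via CAPM: Re = 5.29% + 0.57 × 6.47% = 8.9779%.
Cost of preferred: Rp = 6.67 / 90.47 = 7.3726%.
Market value of equity E = 204.8 × 2.33m = 477.184m.
Total capital V = 477.184 + 95.1 + 200 = 772.284.
Equity: weight = 477.184/772.284 = 0.6179; cost = 8.9779%.
Preferred: weight = 95.1/772.284 = 0.1231; cost = 7.3726%.
Senior notes: weight = 200/772.284 = 0.2590; after-tax cost = 9.2% × (1 − 30%) = 6.4400%.
WACC = 0.6179 × 8.9779% + 0.1231 × 7.3726% + 0.2590 × 6.4400% = 8.1230%.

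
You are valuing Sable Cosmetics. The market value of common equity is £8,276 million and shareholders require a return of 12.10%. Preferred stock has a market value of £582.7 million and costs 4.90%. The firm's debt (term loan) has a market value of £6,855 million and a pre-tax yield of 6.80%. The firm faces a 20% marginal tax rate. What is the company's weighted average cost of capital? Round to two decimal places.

Total capital V = 8276 + 582.7 + 6855 = 15713.7.
Equity: weight = 8276/15713.7 = 0.5267; cost = 12.1%.
Preferred: weight = 582.7/15713.7 = 0.0371; cost = 4.9%.
Term loan: weight = 6855/15713.7 = 0.4362; after-tax cost = 6.8% × (1 − 20%) = 5.4400%.
WACC = 0.5267 × 12.1000% + 0.0371 × 4.9000% + 0.4362 × 5.4400% = 8.9276%.

8.93%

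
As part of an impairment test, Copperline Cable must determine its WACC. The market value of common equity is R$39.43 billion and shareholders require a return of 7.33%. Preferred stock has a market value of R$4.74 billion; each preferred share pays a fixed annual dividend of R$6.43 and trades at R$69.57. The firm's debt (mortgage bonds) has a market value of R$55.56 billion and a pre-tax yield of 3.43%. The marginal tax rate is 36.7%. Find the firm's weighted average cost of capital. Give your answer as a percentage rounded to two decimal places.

Cost of preferred: Rp = 6.43 / 69.57 = 9.2425%.
Total capital V = 39.43 + 4.74 + 55.56 = 99.73.
Equity: weight = 39.43/99.73 = 0.3954; cost = 7.33%.
Preferred: weight = 4.74/99.73 = 0.0475; cost = 9.2425%.
Mortgage bonds: weight = 55.56/99.73 = 0.5571; after-tax cost = 3.43% × (1 − 36.7%) = 2.1712%.
WACC = 0.3954 × 7.3300% + 0.0475 × 9.2425% + 0.5571 × 2.1712% = 4.5469%.

4.55%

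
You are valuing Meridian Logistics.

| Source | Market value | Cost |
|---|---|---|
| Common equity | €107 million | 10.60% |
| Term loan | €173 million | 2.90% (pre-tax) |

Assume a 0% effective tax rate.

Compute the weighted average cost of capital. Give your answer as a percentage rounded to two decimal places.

5.84%

Total capital V = 107 + 173 = 280.
Equity: weight = 107/280 = 0.3821; cost = 10.6%.
Term loan: weight = 173/280 = 0.6179; after-tax cost = 2.9% × (1 − 0%) = 2.9000%.
WACC = 0.3821 × 10.6000% + 0.6179 × 2.9000% = 5.8425%.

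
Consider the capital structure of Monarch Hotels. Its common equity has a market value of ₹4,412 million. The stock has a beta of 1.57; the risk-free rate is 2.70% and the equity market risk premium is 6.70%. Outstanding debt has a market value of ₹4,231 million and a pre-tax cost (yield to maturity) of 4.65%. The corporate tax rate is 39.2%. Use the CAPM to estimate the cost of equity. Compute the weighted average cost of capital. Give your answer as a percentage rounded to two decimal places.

Cost of equity via CAPM: Re = 2.7% + 1.57 × 6.7% = 13.2190%.
Total capital V = 4412 + 4231 = 8643.
Equity: weight = 4412/8643 = 0.5105; cost = 13.219%.
Debt: weight = 4231/8643 = 0.4895; after-tax cost = 4.65% × (1 − 39.2%) = 2.8272%.
WACC = 0.5105 × 13.2190% + 0.4895 × 2.8272% = 8.1319%.

8.13%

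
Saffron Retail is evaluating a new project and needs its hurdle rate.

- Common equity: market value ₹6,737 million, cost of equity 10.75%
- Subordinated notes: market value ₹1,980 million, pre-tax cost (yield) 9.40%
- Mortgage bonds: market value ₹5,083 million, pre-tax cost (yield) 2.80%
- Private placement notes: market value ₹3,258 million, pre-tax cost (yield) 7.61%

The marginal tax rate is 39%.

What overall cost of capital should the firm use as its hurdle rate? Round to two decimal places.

6.31%

Total capital V = 6737 + 1980 + 5083 + 3258 = 17058.
Equity: weight = 6737/17058 = 0.3949; cost = 10.75%.
Subordinated notes: weight = 1980/17058 = 0.1161; after-tax cost = 9.4% × (1 − 39%) = 5.7340%.
Mortgage bonds: weight = 5083/17058 = 0.2980; after-tax cost = 2.8% × (1 − 39%) = 1.7080%.
Private placement notes: weight = 3258/17058 = 0.1910; after-tax cost = 7.61% × (1 − 39%) = 4.6421%.
WACC = 0.3949 × 10.7500% + 0.1161 × 5.7340% + 0.2980 × 1.7080% + 0.1910 × 4.6421% = 6.3068%.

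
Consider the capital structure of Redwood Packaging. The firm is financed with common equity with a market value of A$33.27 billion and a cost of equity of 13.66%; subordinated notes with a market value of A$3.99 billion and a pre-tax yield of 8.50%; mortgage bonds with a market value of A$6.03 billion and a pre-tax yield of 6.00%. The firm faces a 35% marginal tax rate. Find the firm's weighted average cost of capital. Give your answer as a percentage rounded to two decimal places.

11.55%

Total capital V = 33.27 + 3.99 + 6.03 = 43.29.
Equity: weight = 33.27/43.29 = 0.7685; cost = 13.66%.
Subordinated notes: weight = 3.99/43.29 = 0.0922; after-tax cost = 8.5% × (1 − 35%) = 5.5250%.
Mortgage bonds: weight = 6.03/43.29 = 0.1393; after-tax cost = 6% × (1 − 35%) = 3.9000%.
WACC = 0.7685 × 13.6600% + 0.0922 × 5.5250% + 0.1393 × 3.9000% = 11.5507%.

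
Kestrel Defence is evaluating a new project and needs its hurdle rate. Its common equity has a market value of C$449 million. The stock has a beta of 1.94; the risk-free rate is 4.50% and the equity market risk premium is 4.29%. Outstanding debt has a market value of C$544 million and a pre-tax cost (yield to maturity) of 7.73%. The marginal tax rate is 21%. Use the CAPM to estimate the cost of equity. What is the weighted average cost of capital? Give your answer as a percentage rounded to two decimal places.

9.14%

Cost of equity via CAPM: Re = 4.5% + 1.94 × 4.29% = 12.8226%.
Total capital V = 449 + 544 = 993.
Equity: weight = 449/993 = 0.4522; cost = 12.8226%.
Debt: weight = 544/993 = 0.5478; after-tax cost = 7.73% × (1 − 21%) = 6.1067%.
WACC = 0.4522 × 12.8226% + 0.5478 × 6.1067% = 9.1434%.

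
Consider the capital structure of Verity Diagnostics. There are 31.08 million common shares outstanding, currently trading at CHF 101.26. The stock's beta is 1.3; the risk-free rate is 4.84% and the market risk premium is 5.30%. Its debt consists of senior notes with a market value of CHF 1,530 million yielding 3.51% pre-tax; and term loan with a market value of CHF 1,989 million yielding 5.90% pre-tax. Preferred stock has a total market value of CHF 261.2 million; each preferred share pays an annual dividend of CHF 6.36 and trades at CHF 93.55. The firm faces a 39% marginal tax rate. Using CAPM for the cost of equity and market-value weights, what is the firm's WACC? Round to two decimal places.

7.09%

Cost of equity via CAPM: Re = 4.84% + 1.3 × 5.3% = 11.7300%.
Cost of preferred: Rp = 6.36 / 93.55 = 6.7985%.
Market value of equity E = 101.26 × 31.08m = 3147.1608m.
Total capital V = 3147.1608 + 261.2 + 1530 + 1989 = 6927.3608.
Equity: weight = 3147.1608/6927.3608 = 0.4543; cost = 11.73%.
Preferred: weight = 261.2/6927.3608 = 0.0377; cost = 6.7985%.
Senior notes: weight = 1530/6927.3608 = 0.2209; after-tax cost = 3.51% × (1 − 39%) = 2.1411%.
Term loan: weight = 1989/6927.3608 = 0.2871; after-tax cost = 5.9% × (1 − 39%) = 3.5990%.
WACC = 0.4543 × 11.7300% + 0.0377 × 6.7985% + 0.2209 × 2.1411% + 0.2871 × 3.5990% = 7.0916%.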